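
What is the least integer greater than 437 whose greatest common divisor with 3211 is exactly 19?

456

3211 = 19·169. Any a with gcd(a, 3211) = 19 is a multiple of 19, say 19s, with s coprime to 169.
Need s > 437/19, so s ≥ 24. First s ≥ 24 with gcd(s, 169) = 1 is s = 24. Thus a = 19·24 = 456.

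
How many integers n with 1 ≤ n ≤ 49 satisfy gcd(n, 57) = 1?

31

Prime factors of 57: 3, 19. Count integers ≤ 49 divisible by none of them.
By inclusion–exclusion: 49 − ⌊49/3⌋ − ⌊49/19⌋ + ⌊49/57⌋ = 31.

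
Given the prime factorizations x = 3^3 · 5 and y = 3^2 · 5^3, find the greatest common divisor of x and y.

45

min exponent per shared prime: 3^2 · 5 = 45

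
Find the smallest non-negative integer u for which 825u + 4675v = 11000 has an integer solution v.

2

Reduce mod 4675: 825u ≡ 11000 (mod 4675). With g = gcd(825, 4675) = 275 dividing 11000, divide through: 3u ≡ 40 (mod 17).
Since gcd(3, 17) = 1, u ≡ 40·(3)⁻¹ ≡ 2 (mod 17). Smallest non-negative: 2.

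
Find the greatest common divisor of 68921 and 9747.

Euclid: 68921 = 7·9747 + 692; 9747 = 14·692 + 59; 692 = 11·59 + 43; 59 = 1·43 + 16; 43 = 2·16 + 11; 16 = 1·11 + 5; 11 = 2·5 + 1; 5 = 5·1 + 0. Last nonzero remainder: 1.

1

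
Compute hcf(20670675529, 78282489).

361

Euclid: 20670675529 = 264·78282489 + 4098433; 78282489 = 19·4098433 + 412262; 4098433 = 9·412262 + 388075; 412262 = 1·388075 + 24187; 388075 = 16·24187 + 1083; 24187 = 22·1083 + 361; 1083 = 3·361 + 0. Last nonzero remainder: 361.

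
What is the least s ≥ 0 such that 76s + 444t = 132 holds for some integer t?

66

Euclid: 444 = 5·76 + 64; 76 = 1·64 + 12; 64 = 5·12 + 4; 12 = 3·4 + 0 → gcd = 4; 132 = 4·33.
Back-substitution yields 76·(-35) + 444·(6) = 4, so one solution is s = -35·33 = -1155, t = 6·33 = 198.
Solutions in s differ by 444/4 = 111; the one in [0, 111) is -1155 mod 111 = 66.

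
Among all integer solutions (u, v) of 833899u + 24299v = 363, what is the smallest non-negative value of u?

242

Reduce mod 24299: 833899u ≡ 363 (mod 24299). With g = gcd(833899, 24299) = 11 dividing 363, divide through: 75809u ≡ 33 (mod 2209).
Since gcd(75809, 2209) = 1, u ≡ 33·(75809)⁻¹ ≡ 242 (mod 2209). Smallest non-negative: 242.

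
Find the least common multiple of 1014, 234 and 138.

1014 = 2 · 3 · 13²; 234 = 2 · 3² · 13; 138 = 2 · 3 · 23
lcm takes max exponent of each prime: 2 · 3² · 13² · 23 = 69966

69966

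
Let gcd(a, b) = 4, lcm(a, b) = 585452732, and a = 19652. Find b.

119164

Using ab = gcd(a,b)·lcm(a,b) = 4·585452732 = 2341810928, we get b = 2341810928/19652 = 119164.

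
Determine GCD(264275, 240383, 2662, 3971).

gcd(264275, 240383): 264275 = 1·240383 + 23892; 240383 = 10·23892 + 1463; 23892 = 16·1463 + 484; 1463 = 3·484 + 11; 484 = 44·11 + 0 → 11
gcd(11, 2662): 2662 = 242·11 + 0 → 11
gcd(11, 3971): 3971 = 361·11 + 0 → 11

11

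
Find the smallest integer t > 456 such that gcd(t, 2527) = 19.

475

gcd(t, 2527) = 19 forces 19 | t; write t = 19s. Then gcd(19s, 19·133) = 19·gcd(s, 133), so need gcd(s, 133) = 1.
19s > 456 gives s ≥ 25. The least s ≥ 25 coprime to 133 is 25, so t = 19·25 = 475.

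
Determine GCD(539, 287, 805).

7

gcd(539, 287): 539 = 1·287 + 252; 287 = 1·252 + 35; 252 = 7·35 + 7; 35 = 5·7 + 0 → 7
gcd(7, 805): 805 = 115·7 + 0 → 7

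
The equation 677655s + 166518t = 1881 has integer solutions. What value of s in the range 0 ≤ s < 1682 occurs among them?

1179

Euclid: 677655 = 4·166518 + 11583; 166518 = 14·11583 + 4356; 11583 = 2·4356 + 2871; 4356 = 1·2871 + 1485; 2871 = 1·1485 + 1386; 1485 = 1·1386 + 99; 1386 = 14·99 + 0 → gcd = 99; 1881 = 99·19.
Back-substitution yields 677655·(-115) + 166518·(468) = 99, so one solution is s = -115·19 = -2185, t = 468·19 = 8892.
Solutions in s differ by 166518/99 = 1682; the one in [0, 1682) is -2185 mod 1682 = 1179.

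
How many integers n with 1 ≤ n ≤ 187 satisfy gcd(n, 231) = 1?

231 = 3·7·11. Inclusion–exclusion on these primes:
187 − ⌊187/3⌋ − ⌊187/7⌋ − ⌊187/11⌋ + ⌊187/21⌋ + ⌊187/33⌋ + ⌊187/77⌋ − ⌊187/231⌋ = 97

97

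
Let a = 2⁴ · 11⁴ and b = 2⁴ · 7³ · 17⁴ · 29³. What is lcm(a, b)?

163672050201365552

max exponent per prime: 2⁴ · 7³ · 11⁴ · 17⁴ · 29³ = 163672050201365552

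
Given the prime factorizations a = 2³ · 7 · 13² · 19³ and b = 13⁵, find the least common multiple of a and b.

142615126472

max exponent per prime: 2³ · 7 · 13⁵ · 19³ = 142615126472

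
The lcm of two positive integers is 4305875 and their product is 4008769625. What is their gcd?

gcd·lcm = product, so gcd = 4008769625/4305875 = 931.

931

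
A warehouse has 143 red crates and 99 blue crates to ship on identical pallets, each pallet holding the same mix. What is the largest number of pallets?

143 = 11 · 13
99 = 3² · 11
Common: 11 = 11

11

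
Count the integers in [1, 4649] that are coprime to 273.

2453

273 = 3·7·13. Inclusion–exclusion on these primes:
4649 − ⌊4649/3⌋ − ⌊4649/7⌋ − ⌊4649/13⌋ + ⌊4649/21⌋ + ⌊4649/39⌋ + ⌊4649/91⌋ − ⌊4649/273⌋ = 2453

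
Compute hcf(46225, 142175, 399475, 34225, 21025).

25

gcd(46225, 142175): 142175 = 3·46225 + 3500; 46225 = 13·3500 + 725; 3500 = 4·725 + 600; 725 = 1·600 + 125; 600 = 4·125 + 100; 125 = 1·100 + 25; 100 = 4·25 + 0 → 25
gcd(25, 399475): 399475 = 15979·25 + 0 → 25
gcd(25, 34225): 34225 = 1369·25 + 0 → 25
gcd(25, 21025): 21025 = 841·25 + 0 → 25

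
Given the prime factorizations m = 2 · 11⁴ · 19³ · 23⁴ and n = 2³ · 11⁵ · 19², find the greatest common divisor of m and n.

10570802

min exponent per shared prime: 2 · 11⁴ · 19² = 10570802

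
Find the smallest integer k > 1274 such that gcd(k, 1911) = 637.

2548

1911 = 637·3. Any k with gcd(k, 1911) = 637 is a multiple of 637, say 637s, with s coprime to 3.
Need s > 1274/637, so s ≥ 3. First s ≥ 3 with gcd(s, 3) = 1 is s = 4. Thus k = 637·4 = 2548.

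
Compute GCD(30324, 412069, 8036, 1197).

gcd(30324, 412069): 412069 = 13·30324 + 17857; 30324 = 1·17857 + 12467; 17857 = 1·12467 + 5390; 12467 = 2·5390 + 1687; 5390 = 3·1687 + 329; 1687 = 5·329 + 42; 329 = 7·42 + 35; 42 = 1·35 + 7; 35 = 5·7 + 0 → 7
gcd(7, 8036): 8036 = 1148·7 + 0 → 7
gcd(7, 1197): 1197 = 171·7 + 0 → 7

7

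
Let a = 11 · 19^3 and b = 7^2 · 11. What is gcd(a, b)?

min exponent per shared prime: 11 = 11

11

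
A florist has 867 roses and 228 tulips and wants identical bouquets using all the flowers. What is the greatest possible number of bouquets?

867 = 3 · 17²
228 = 2² · 3 · 19
Common: 3 = 3

3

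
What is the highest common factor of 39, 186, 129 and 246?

39 = 3 · 13; 186 = 2 · 3 · 31; 129 = 3 · 43; 246 = 2 · 3 · 41
gcd takes min exponent of each prime: 3 = 3

3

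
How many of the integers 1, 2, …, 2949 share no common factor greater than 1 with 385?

385 = 5·7·11. Inclusion–exclusion on these primes:
2949 − ⌊2949/5⌋ − ⌊2949/7⌋ − ⌊2949/11⌋ + ⌊2949/35⌋ + ⌊2949/55⌋ + ⌊2949/77⌋ − ⌊2949/385⌋ = 1839

1839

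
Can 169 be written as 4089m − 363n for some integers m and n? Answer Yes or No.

No

gcd(4089, 363): 4089 = 11·363 + 96; 363 = 3·96 + 75; 96 = 1·75 + 21; 75 = 3·21 + 12; 21 = 1·12 + 9; 12 = 1·9 + 3; 9 = 3·3 + 0 → 3
3 does not divide 169, so a solution does not exist.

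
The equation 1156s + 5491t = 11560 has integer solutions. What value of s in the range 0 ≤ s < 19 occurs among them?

10

Reduce mod 5491: 1156s ≡ 11560 (mod 5491). With g = gcd(1156, 5491) = 289 dividing 11560, divide through: 4s ≡ 40 (mod 19).
Since gcd(4, 19) = 1, s ≡ 40·(4)⁻¹ ≡ 10 (mod 19). Smallest non-negative: 10.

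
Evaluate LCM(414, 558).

gcd first: 558 = 1·414 + 144; 414 = 2·144 + 126; 144 = 1·126 + 18; 126 = 7·18 + 0 → gcd = 18
lcm = 414·558/gcd = 231012/18 = 12834

12834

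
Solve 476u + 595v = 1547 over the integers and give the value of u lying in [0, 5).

Reduce mod 595: 476u ≡ 1547 (mod 595). With g = gcd(476, 595) = 119 dividing 1547, divide through: 4u ≡ 13 (mod 5).
Since gcd(4, 5) = 1, u ≡ 13·(4)⁻¹ ≡ 2 (mod 5). Smallest non-negative: 2.

2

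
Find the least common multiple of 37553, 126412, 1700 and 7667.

286225210700

37553 = 17 · 47²; 126412 = 2² · 11 · 13² · 17; 1700 = 2² · 5² · 17; 7667 = 11 · 17 · 41
lcm takes max exponent of each prime: 2² · 5² · 11 · 13² · 17 · 41 · 47² = 286225210700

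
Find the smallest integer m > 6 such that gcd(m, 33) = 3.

9

33 = 3·11. Any m with gcd(m, 33) = 3 is a multiple of 3, say 3s, with s coprime to 11.
Need s > 6/3, so s ≥ 3. First s ≥ 3 with gcd(s, 11) = 1 is s = 3. Thus m = 3·3 = 9.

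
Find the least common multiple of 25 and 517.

gcd first: 517 = 20·25 + 17; 25 = 1·17 + 8; 17 = 2·8 + 1; 8 = 8·1 + 0 → gcd = 1
lcm = 25·517/gcd = 12925/1 = 12925

12925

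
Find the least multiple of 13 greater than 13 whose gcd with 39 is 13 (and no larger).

26

Multiples of 13 above 13: 13·2, 13·3, … . Need the cofactor coprime to 39/13 = 3.
Checking s = 2, 3, … the first with gcd(s, 3) = 1 is s = 2, giving 26.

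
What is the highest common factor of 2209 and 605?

1

2209 = 47²
605 = 5 · 11²
Common: 1 = 1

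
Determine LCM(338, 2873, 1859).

lcm(338, 2873) = 338·2873/gcd = 971074/169 = 5746
lcm(5746, 1859) = 5746·1859/gcd = 10681814/169 = 63206

63206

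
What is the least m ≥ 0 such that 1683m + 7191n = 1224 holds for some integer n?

gcd(1683, 7191) = 153 (Euclid: 7191 = 4·1683 + 459; 1683 = 3·459 + 306; 459 = 1·306 + 153; 306 = 2·153 + 0), and 153 | 1224.
Extended Euclid: 1683·(-17) + 7191·(4) = 153. Scale by 8: m₀ = -136.
General solution m = m₀ + 47t; reducing mod 47 gives m = 5 (and n = -1).

5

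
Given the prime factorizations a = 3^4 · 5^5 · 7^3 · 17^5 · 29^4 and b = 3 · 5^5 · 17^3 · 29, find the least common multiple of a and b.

max exponent per prime: 3^4 · 5^5 · 7^3 · 17^5 · 29^4 = 87189815584914721875

87189815584914721875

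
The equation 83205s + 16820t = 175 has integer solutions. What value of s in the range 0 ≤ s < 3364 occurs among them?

Reduce mod 16820: 83205s ≡ 175 (mod 16820). With g = gcd(83205, 16820) = 5 dividing 175, divide through: 16641s ≡ 35 (mod 3364).
Since gcd(16641, 3364) = 1, s ≡ 35·(16641)⁻¹ ≡ 2255 (mod 3364). Smallest non-negative: 2255.

2255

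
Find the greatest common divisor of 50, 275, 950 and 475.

50 = 2 · 5²; 275 = 5² · 11; 950 = 2 · 5² · 19; 475 = 5² · 19
gcd takes min exponent of each prime: 5² = 25

25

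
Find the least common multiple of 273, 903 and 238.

273 = 3 · 7 · 13; 903 = 3 · 7 · 43; 238 = 2 · 7 · 17
lcm takes max exponent of each prime: 2 · 3 · 7 · 13 · 17 · 43 = 399126

399126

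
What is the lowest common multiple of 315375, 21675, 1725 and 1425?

39829654875

lcm(315375, 21675) = 315375·21675/gcd = 6835753125/75 = 91143375
lcm(91143375, 1725) = 91143375·1725/gcd = 157222321875/75 = 2096297625
lcm(2096297625, 1425) = 2096297625·1425/gcd = 2987224115625/75 = 39829654875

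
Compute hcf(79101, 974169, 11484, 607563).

gcd(79101, 974169): 974169 = 12·79101 + 24957; 79101 = 3·24957 + 4230; 24957 = 5·4230 + 3807; 4230 = 1·3807 + 423; 3807 = 9·423 + 0 → 423
gcd(423, 11484): 11484 = 27·423 + 63; 423 = 6·63 + 45; 63 = 1·45 + 18; 45 = 2·18 + 9; 18 = 2·9 + 0 → 9
gcd(9, 607563): 607563 = 67507·9 + 0 → 9

9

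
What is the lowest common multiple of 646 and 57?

1938

646 = 2 · 17 · 19; 57 = 3 · 19
max exponents: 2 · 3 · 17 · 19 = 1938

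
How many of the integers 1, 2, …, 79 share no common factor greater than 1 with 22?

36

Prime factors of 22: 2, 11. Count integers ≤ 79 divisible by none of them.
By inclusion–exclusion: 79 − ⌊79/2⌋ − ⌊79/11⌋ + ⌊79/22⌋ = 36.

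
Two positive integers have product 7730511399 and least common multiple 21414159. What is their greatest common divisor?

From gcd × lcm = ab: gcd = 7730511399 / 21414159 = 361.

361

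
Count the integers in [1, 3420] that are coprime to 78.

78 = 2·3·13. Inclusion–exclusion on these primes:
3420 − ⌊3420/2⌋ − ⌊3420/3⌋ − ⌊3420/13⌋ + ⌊3420/6⌋ + ⌊3420/26⌋ + ⌊3420/39⌋ − ⌊3420/78⌋ = 1052

1052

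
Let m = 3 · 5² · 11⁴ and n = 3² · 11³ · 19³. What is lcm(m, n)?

max exponent per prime: 3² · 5² · 11⁴ · 19³ = 22595089275

22595089275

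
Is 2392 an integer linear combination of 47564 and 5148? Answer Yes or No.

By Bézout, 47564p − 5148q = 2392 has integer solutions iff gcd(47564, 5148) | 2392.
Euclid: 47564 = 9·5148 + 1232; 5148 = 4·1232 + 220; 1232 = 5·220 + 132; 220 = 1·132 + 88; 132 = 1·88 + 44; 88 = 2·44 + 0. gcd = 44; 2392 mod 44 = 16. No.

No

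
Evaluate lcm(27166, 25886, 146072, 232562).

lcm(27166, 25886) = 27166·25886/gcd = 703219076/2 = 351609538
lcm(351609538, 146072) = 351609538·146072/gcd = 51360308434736/2 = 25680154217368
lcm(25680154217368, 232562) = 25680154217368·232562/gcd = 5972228025099536816/1922 = 3107298660301528

3107298660301528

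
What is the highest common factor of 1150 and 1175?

25

1150 = 2 · 5² · 23
1175 = 5² · 47
Common: 5² = 25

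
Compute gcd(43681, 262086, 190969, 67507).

gcd(43681, 262086): 262086 = 6·43681 + 0 → 43681
gcd(43681, 190969): 190969 = 4·43681 + 16245; 43681 = 2·16245 + 11191; 16245 = 1·11191 + 5054; 11191 = 2·5054 + 1083; 5054 = 4·1083 + 722; 1083 = 1·722 + 361; 722 = 2·361 + 0 → 361
gcd(361, 67507): 67507 = 187·361 + 0 → 361

361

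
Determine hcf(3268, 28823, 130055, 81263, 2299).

gcd(3268, 28823): 28823 = 8·3268 + 2679; 3268 = 1·2679 + 589; 2679 = 4·589 + 323; 589 = 1·323 + 266; 323 = 1·266 + 57; 266 = 4·57 + 38; 57 = 1·38 + 19; 38 = 2·19 + 0 → 19
gcd(19, 130055): 130055 = 6845·19 + 0 → 19
gcd(19, 81263): 81263 = 4277·19 + 0 → 19
gcd(19, 2299): 2299 = 121·19 + 0 → 19

19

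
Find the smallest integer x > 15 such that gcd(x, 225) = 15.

30

gcd(x, 225) = 15 forces 15 | x; write x = 15s. Then gcd(15s, 15·15) = 15·gcd(s, 15), so need gcd(s, 15) = 1.
15s > 15 gives s ≥ 2. The least s ≥ 2 coprime to 15 is 2, so x = 15·2 = 30.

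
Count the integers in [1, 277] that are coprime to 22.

Prime factors of 22: 2, 11. Count integers ≤ 277 divisible by none of them.
By inclusion–exclusion: 277 − ⌊277/2⌋ − ⌊277/11⌋ + ⌊277/22⌋ = 126.

126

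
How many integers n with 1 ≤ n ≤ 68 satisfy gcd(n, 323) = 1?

61

Prime factors of 323: 17, 19. Count integers ≤ 68 divisible by none of them.
By inclusion–exclusion: 68 − ⌊68/17⌋ − ⌊68/19⌋ + ⌊68/323⌋ = 61.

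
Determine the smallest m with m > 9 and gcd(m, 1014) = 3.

15

1014 = 3·338. Any m with gcd(m, 1014) = 3 is a multiple of 3, say 3s, with s coprime to 338.
Need s > 9/3, so s ≥ 4. First s ≥ 4 with gcd(s, 338) = 1 is s = 5. Thus m = 3·5 = 15.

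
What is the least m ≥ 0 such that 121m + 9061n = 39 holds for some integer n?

3445

gcd(121, 9061) = 1 (Euclid: 9061 = 74·121 + 107; 121 = 1·107 + 14; 107 = 7·14 + 9; 14 = 1·9 + 5; 9 = 1·5 + 4; 5 = 1·4 + 1; 4 = 4·1 + 0), and 1 | 39.
Extended Euclid: 121·(1947) + 9061·(-26) = 1. Scale by 39: m₀ = 75933.
General solution m = m₀ + 9061t; reducing mod 9061 gives m = 3445 (and n = -46).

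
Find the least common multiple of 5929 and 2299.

gcd first: 5929 = 2·2299 + 1331; 2299 = 1·1331 + 968; 1331 = 1·968 + 363; 968 = 2·363 + 242; 363 = 1·242 + 121; 242 = 2·121 + 0 → gcd = 121
lcm = 5929·2299/gcd = 13630771/121 = 112651

112651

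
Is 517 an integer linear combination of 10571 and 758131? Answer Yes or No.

By Bézout, 10571u + 758131v = 517 has integer solutions iff gcd(10571, 758131) | 517.
Euclid: 758131 = 71·10571 + 7590; 10571 = 1·7590 + 2981; 7590 = 2·2981 + 1628; 2981 = 1·1628 + 1353; 1628 = 1·1353 + 275; 1353 = 4·275 + 253; 275 = 1·253 + 22; 253 = 11·22 + 11; 22 = 2·11 + 0. gcd = 11; 517 mod 11 = 0. Yes.

Yes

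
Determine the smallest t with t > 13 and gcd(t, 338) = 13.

39

338 = 13·26. Any t with gcd(t, 338) = 13 is a multiple of 13, say 13s, with s coprime to 26.
Need s > 13/13, so s ≥ 2. First s ≥ 2 with gcd(s, 26) = 1 is s = 3. Thus t = 13·3 = 39.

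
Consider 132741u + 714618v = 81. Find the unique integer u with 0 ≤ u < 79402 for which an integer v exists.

29195

Reduce mod 714618: 132741u ≡ 81 (mod 714618). With g = gcd(132741, 714618) = 9 dividing 81, divide through: 14749u ≡ 9 (mod 79402).
Since gcd(14749, 79402) = 1, u ≡ 9·(14749)⁻¹ ≡ 29195 (mod 79402). Smallest non-negative: 29195.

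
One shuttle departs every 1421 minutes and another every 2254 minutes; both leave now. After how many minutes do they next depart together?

65366

gcd first: 2254 = 1·1421 + 833; 1421 = 1·833 + 588; 833 = 1·588 + 245; 588 = 2·245 + 98; 245 = 2·98 + 49; 98 = 2·49 + 0 → gcd = 49
lcm = 1421·2254/gcd = 3202934/49 = 65366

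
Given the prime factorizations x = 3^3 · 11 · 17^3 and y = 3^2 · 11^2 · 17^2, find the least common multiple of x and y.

16050771

max exponent per prime: 3^3 · 11^2 · 17^3 = 16050771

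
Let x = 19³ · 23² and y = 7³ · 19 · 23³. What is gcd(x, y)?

10051

min exponent per shared prime: 19 · 23² = 10051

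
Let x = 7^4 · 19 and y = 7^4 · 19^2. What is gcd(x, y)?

45619

min exponent per shared prime: 7^4 · 19 = 45619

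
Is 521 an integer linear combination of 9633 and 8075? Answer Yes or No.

No

gcd(9633, 8075): 9633 = 1·8075 + 1558; 8075 = 5·1558 + 285; 1558 = 5·285 + 133; 285 = 2·133 + 19; 133 = 7·19 + 0 → 19
19 does not divide 521, so a solution does not exist.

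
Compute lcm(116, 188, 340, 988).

lcm(116, 188) = 116·188/gcd = 21808/4 = 5452
lcm(5452, 340) = 5452·340/gcd = 1853680/4 = 463420
lcm(463420, 988) = 463420·988/gcd = 457858960/4 = 114464740

114464740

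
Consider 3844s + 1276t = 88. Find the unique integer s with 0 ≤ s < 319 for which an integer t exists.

Euclid: 3844 = 3·1276 + 16; 1276 = 79·16 + 12; 16 = 1·12 + 4; 12 = 3·4 + 0 → gcd = 4; 88 = 4·22.
Back-substitution yields 3844·(80) + 1276·(-241) = 4, so one solution is s = 80·22 = 1760, t = -241·22 = -5302.
Solutions in s differ by 1276/4 = 319; the one in [0, 319) is 1760 mod 319 = 165.

165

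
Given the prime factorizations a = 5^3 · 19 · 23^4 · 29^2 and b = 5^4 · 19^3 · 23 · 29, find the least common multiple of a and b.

1008900088361875

max exponent per prime: 5^4 · 19^3 · 23^4 · 29^2 = 1008900088361875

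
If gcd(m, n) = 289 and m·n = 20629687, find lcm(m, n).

Since gcd(m,n)·lcm(m,n) = mn, lcm = 20629687/289 = 71383.

71383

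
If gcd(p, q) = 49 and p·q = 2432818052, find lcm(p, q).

49649348

Since gcd(p,q)·lcm(p,q) = pq, lcm = 2432818052/49 = 49649348.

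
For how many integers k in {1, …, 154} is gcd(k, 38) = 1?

38 = 2·19. Inclusion–exclusion on these primes:
154 − ⌊154/2⌋ − ⌊154/19⌋ + ⌊154/38⌋ = 73

73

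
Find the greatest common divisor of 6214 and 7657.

13

Euclid: 7657 = 1·6214 + 1443; 6214 = 4·1443 + 442; 1443 = 3·442 + 117; 442 = 3·117 + 91; 117 = 1·91 + 26; 91 = 3·26 + 13; 26 = 2·13 + 0. Last nonzero remainder: 13.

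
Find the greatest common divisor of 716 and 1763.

716 = 2² · 179
1763 = 41 · 43
Common: 1 = 1

1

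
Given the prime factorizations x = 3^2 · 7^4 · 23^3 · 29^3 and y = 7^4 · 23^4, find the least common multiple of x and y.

147482335797741

max exponent per prime: 3^2 · 7^4 · 23^4 · 29^3 = 147482335797741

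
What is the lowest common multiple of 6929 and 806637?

6929 = 13² · 41; 806637 = 3 · 13² · 37 · 43
max exponents: 3 · 13² · 37 · 41 · 43 = 33072117

33072117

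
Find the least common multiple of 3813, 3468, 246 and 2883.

136642668

3813 = 3 · 31 · 41; 3468 = 2² · 3 · 17²; 246 = 2 · 3 · 41; 2883 = 3 · 31²
lcm takes max exponent of each prime: 2² · 3 · 17² · 31² · 41 = 136642668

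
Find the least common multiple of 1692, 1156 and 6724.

821988828

1692 = 2² · 3² · 47; 1156 = 2² · 17²; 6724 = 2² · 41²
lcm takes max exponent of each prime: 2² · 3² · 17² · 41² · 47 = 821988828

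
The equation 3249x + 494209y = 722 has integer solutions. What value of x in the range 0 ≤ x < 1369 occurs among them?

1065

Euclid: 494209 = 152·3249 + 361; 3249 = 9·361 + 0 → gcd = 361; 722 = 361·2.
Back-substitution yields 3249·(-152) + 494209·(1) = 361, so one solution is x = -152·2 = -304, y = 1·2 = 2.
Solutions in x differ by 494209/361 = 1369; the one in [0, 1369) is -304 mod 1369 = 1065.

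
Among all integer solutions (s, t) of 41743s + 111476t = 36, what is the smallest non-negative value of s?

Euclid: 111476 = 2·41743 + 27990; 41743 = 1·27990 + 13753; 27990 = 2·13753 + 484; 13753 = 28·484 + 201; 484 = 2·201 + 82; 201 = 2·82 + 37; 82 = 2·37 + 8; 37 = 4·8 + 5; 8 = 1·5 + 3; 5 = 1·3 + 2; 3 = 1·2 + 1; 2 = 2·1 + 0 → gcd = 1; 36 = 1·36.
Back-substitution yields 41743·(-42149) + 111476·(15783) = 1, so one solution is s = -42149·36 = -1517364, t = 15783·36 = 568188.
Solutions in s differ by 111476/1 = 111476; the one in [0, 111476) is -1517364 mod 111476 = 43300.

43300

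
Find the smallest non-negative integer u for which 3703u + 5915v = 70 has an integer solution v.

615

Euclid: 5915 = 1·3703 + 2212; 3703 = 1·2212 + 1491; 2212 = 1·1491 + 721; 1491 = 2·721 + 49; 721 = 14·49 + 35; 49 = 1·35 + 14; 35 = 2·14 + 7; 14 = 2·7 + 0 → gcd = 7; 70 = 7·10.
Back-substitution yields 3703·(-361) + 5915·(226) = 7, so one solution is u = -361·10 = -3610, v = 226·10 = 2260.
Solutions in u differ by 5915/7 = 845; the one in [0, 845) is -3610 mod 845 = 615.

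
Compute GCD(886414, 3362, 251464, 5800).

gcd(886414, 3362): 886414 = 263·3362 + 2208; 3362 = 1·2208 + 1154; 2208 = 1·1154 + 1054; 1154 = 1·1054 + 100; 1054 = 10·100 + 54; 100 = 1·54 + 46; 54 = 1·46 + 8; 46 = 5·8 + 6; 8 = 1·6 + 2; 6 = 3·2 + 0 → 2
gcd(2, 251464): 251464 = 125732·2 + 0 → 2
gcd(2, 5800): 5800 = 2900·2 + 0 → 2

2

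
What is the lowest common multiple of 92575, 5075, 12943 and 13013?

92575 = 5² · 7 · 23²; 5075 = 5² · 7 · 29; 12943 = 7 · 43²; 13013 = 7 · 11 · 13²
lcm takes max exponent of each prime: 5² · 7 · 11 · 13² · 23² · 29 · 43² = 9228009215425

9228009215425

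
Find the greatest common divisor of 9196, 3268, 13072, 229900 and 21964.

76

gcd(9196, 3268): 9196 = 2·3268 + 2660; 3268 = 1·2660 + 608; 2660 = 4·608 + 228; 608 = 2·228 + 152; 228 = 1·152 + 76; 152 = 2·76 + 0 → 76
gcd(76, 13072): 13072 = 172·76 + 0 → 76
gcd(76, 229900): 229900 = 3025·76 + 0 → 76
gcd(76, 21964): 21964 = 289·76 + 0 → 76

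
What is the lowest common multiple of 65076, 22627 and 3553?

149609724

65076 = 2² · 3 · 11 · 17 · 29; 22627 = 11³ · 17; 3553 = 11 · 17 · 19
lcm takes max exponent of each prime: 2² · 3 · 11³ · 17 · 19 · 29 = 149609724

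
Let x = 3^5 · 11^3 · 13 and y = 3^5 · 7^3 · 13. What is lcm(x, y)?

1442187747

max exponent per prime: 3^5 · 7^3 · 11^3 · 13 = 1442187747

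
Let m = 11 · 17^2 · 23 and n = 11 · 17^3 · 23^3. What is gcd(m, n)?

73117

min exponent per shared prime: 11 · 17^2 · 23 = 73117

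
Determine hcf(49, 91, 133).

7

gcd(49, 91): 91 = 1·49 + 42; 49 = 1·42 + 7; 42 = 6·7 + 0 → 7
gcd(7, 133): 133 = 19·7 + 0 → 7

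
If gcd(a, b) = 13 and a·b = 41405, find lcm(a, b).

3185

gcd·lcm = product, so lcm = 41405/13 = 3185.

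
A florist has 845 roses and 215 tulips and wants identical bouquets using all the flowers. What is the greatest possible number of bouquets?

Euclid: 845 = 3·215 + 200; 215 = 1·200 + 15; 200 = 13·15 + 5; 15 = 3·5 + 0. Last nonzero remainder: 5.

5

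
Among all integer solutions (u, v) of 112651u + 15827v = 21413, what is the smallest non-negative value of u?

gcd(112651, 15827) = 931 (Euclid: 112651 = 7·15827 + 1862; 15827 = 8·1862 + 931; 1862 = 2·931 + 0), and 931 | 21413.
Extended Euclid: 112651·(-8) + 15827·(57) = 931. Scale by 23: u₀ = -184.
General solution u = u₀ + 17t; reducing mod 17 gives u = 3 (and v = -20).

3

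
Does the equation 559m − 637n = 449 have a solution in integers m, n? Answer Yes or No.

By Bézout, 559m − 637n = 449 has integer solutions iff gcd(559, 637) | 449.
Euclid: 637 = 1·559 + 78; 559 = 7·78 + 13; 78 = 6·13 + 0. gcd = 13; 449 mod 13 = 7. No.

No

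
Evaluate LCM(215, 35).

1505

gcd first: 215 = 6·35 + 5; 35 = 7·5 + 0 → gcd = 5
lcm = 215·35/gcd = 7525/5 = 1505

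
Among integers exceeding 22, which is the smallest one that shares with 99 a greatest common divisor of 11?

Multiples of 11 above 22: 11·3, 11·4, … . Need the cofactor coprime to 99/11 = 9.
Checking s = 3, 4, … the first with gcd(s, 9) = 1 is s = 4, giving 44.

44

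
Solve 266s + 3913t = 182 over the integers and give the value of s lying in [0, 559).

442

Reduce mod 3913: 266s ≡ 182 (mod 3913). With g = gcd(266, 3913) = 7 dividing 182, divide through: 38s ≡ 26 (mod 559).
Since gcd(38, 559) = 1, s ≡ 26·(38)⁻¹ ≡ 442 (mod 559). Smallest non-negative: 442.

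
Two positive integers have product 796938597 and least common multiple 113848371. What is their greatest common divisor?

7

From gcd × lcm = ab: gcd = 796938597 / 113848371 = 7.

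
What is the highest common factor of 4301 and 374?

Euclid: 4301 = 11·374 + 187; 374 = 2·187 + 0. Last nonzero remainder: 187.

187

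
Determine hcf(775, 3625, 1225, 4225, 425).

775 = 5² · 31; 3625 = 5³ · 29; 1225 = 5² · 7²; 4225 = 5² · 13²; 425 = 5² · 17
gcd takes min exponent of each prime: 5² = 25

25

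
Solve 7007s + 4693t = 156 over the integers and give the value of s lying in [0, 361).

gcd(7007, 4693) = 13 (Euclid: 7007 = 1·4693 + 2314; 4693 = 2·2314 + 65; 2314 = 35·65 + 39; 65 = 1·39 + 26; 39 = 1·26 + 13; 26 = 2·13 + 0), and 13 | 156.
Extended Euclid: 7007·(144) + 4693·(-215) = 13. Scale by 12: s₀ = 1728.
General solution s = s₀ + 361k; reducing mod 361 gives s = 284 (and t = -424).

284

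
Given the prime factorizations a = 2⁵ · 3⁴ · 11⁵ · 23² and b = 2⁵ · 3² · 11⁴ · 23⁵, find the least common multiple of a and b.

max exponent per prime: 2⁵ · 3⁴ · 11⁵ · 23⁵ = 2686814003069856

2686814003069856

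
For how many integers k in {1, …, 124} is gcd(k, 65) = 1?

Prime factors of 65: 5, 13. Count integers ≤ 124 divisible by none of them.
By inclusion–exclusion: 124 − ⌊124/5⌋ − ⌊124/13⌋ + ⌊124/65⌋ = 92.

92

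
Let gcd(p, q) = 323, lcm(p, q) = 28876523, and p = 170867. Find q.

p·q = gcd·lcm = 323·28876523 = 9327116929, so q = 9327116929/170867 = 54587.

54587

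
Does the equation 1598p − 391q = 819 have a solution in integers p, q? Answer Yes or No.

No

gcd(1598, 391): 1598 = 4·391 + 34; 391 = 11·34 + 17; 34 = 2·17 + 0 → 17
17 does not divide 819, so a solution does not exist.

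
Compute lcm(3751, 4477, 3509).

3751 = 11² · 31; 4477 = 11² · 37; 3509 = 11² · 29
lcm takes max exponent of each prime: 11² · 29 · 31 · 37 = 4024823

4024823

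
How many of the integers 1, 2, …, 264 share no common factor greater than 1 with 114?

83

Prime factors of 114: 2, 3, 19. Count integers ≤ 264 divisible by none of them.
By inclusion–exclusion: 264 − ⌊264/2⌋ − ⌊264/3⌋ − ⌊264/19⌋ + ⌊264/6⌋ + ⌊264/38⌋ + ⌊264/57⌋ − ⌊264/114⌋ = 83.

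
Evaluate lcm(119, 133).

gcd first: 133 = 1·119 + 14; 119 = 8·14 + 7; 14 = 2·7 + 0 → gcd = 7
lcm = 119·133/gcd = 15827/7 = 2261

2261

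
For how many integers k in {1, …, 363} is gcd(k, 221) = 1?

221 = 13·17. Inclusion–exclusion on these primes:
363 − ⌊363/13⌋ − ⌊363/17⌋ + ⌊363/221⌋ = 316

316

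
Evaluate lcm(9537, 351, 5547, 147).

101095223229

lcm(9537, 351) = 9537·351/gcd = 3347487/3 = 1115829
lcm(1115829, 5547) = 1115829·5547/gcd = 6189503463/3 = 2063167821
lcm(2063167821, 147) = 2063167821·147/gcd = 303285669687/3 = 101095223229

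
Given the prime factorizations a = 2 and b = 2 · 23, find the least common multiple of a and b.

max exponent per prime: 2 · 23 = 46

46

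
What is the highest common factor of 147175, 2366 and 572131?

7

gcd(147175, 2366): 147175 = 62·2366 + 483; 2366 = 4·483 + 434; 483 = 1·434 + 49; 434 = 8·49 + 42; 49 = 1·42 + 7; 42 = 6·7 + 0 → 7
gcd(7, 572131): 572131 = 81733·7 + 0 → 7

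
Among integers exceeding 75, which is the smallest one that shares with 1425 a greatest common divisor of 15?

1425 = 15·95. Any t with gcd(t, 1425) = 15 is a multiple of 15, say 15s, with s coprime to 95.
Need s > 75/15, so s ≥ 6. First s ≥ 6 with gcd(s, 95) = 1 is s = 6. Thus t = 15·6 = 90.

90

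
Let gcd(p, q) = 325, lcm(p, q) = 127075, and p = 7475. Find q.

5525

p·q = gcd·lcm = 325·127075 = 41299375, so q = 41299375/7475 = 5525.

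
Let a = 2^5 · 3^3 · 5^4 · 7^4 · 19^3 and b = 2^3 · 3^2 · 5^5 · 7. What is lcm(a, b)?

44464839300000

max exponent per prime: 2^5 · 3^3 · 5^5 · 7^4 · 19^3 = 44464839300000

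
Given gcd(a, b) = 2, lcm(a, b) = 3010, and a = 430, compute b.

Using ab = gcd(a,b)·lcm(a,b) = 2·3010 = 6020, we get b = 6020/430 = 14.

14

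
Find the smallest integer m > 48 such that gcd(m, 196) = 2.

196 = 2·98. Any m with gcd(m, 196) = 2 is a multiple of 2, say 2s, with s coprime to 98.
Need s > 48/2, so s ≥ 25. First s ≥ 25 with gcd(s, 98) = 1 is s = 25. Thus m = 2·25 = 50.

50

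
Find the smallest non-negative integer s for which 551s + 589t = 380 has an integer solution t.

21

Euclid: 589 = 1·551 + 38; 551 = 14·38 + 19; 38 = 2·19 + 0 → gcd = 19; 380 = 19·20.
Back-substitution yields 551·(15) + 589·(-14) = 19, so one solution is s = 15·20 = 300, t = -14·20 = -280.
Solutions in s differ by 589/19 = 31; the one in [0, 31) is 300 mod 31 = 21.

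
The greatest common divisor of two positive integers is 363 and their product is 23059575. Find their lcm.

gcd·lcm = product, so lcm = 23059575/363 = 63525.

63525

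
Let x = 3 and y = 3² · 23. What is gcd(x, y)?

3

min exponent per shared prime: 3 = 3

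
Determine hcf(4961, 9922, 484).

121

gcd(4961, 9922): 9922 = 2·4961 + 0 → 4961
gcd(4961, 484): 4961 = 10·484 + 121; 484 = 4·121 + 0 → 121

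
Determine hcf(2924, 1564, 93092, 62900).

2924 = 2² · 17 · 43; 1564 = 2² · 17 · 23; 93092 = 2² · 17 · 37²; 62900 = 2² · 5² · 17 · 37
gcd takes min exponent of each prime: 2² · 17 = 68

68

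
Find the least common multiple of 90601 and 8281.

90601 = 7² · 43²; 8281 = 7² · 13²
max exponents: 7² · 13² · 43² = 15311569

15311569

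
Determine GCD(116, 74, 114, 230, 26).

2

gcd(116, 74): 116 = 1·74 + 42; 74 = 1·42 + 32; 42 = 1·32 + 10; 32 = 3·10 + 2; 10 = 5·2 + 0 → 2
gcd(2, 114): 114 = 57·2 + 0 → 2
gcd(2, 230): 230 = 115·2 + 0 → 2
gcd(2, 26): 26 = 13·2 + 0 → 2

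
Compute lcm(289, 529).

289 = 17²; 529 = 23²
max exponents: 17² · 23² = 152881

152881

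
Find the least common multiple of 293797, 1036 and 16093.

293797 = 7 · 19 · 47²; 1036 = 2² · 7 · 37; 16093 = 7 · 11² · 19
lcm takes max exponent of each prime: 2² · 7 · 11² · 19 · 37 · 47² = 5261316676

5261316676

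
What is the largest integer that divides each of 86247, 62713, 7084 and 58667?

7

gcd(86247, 62713): 86247 = 1·62713 + 23534; 62713 = 2·23534 + 15645; 23534 = 1·15645 + 7889; 15645 = 1·7889 + 7756; 7889 = 1·7756 + 133; 7756 = 58·133 + 42; 133 = 3·42 + 7; 42 = 6·7 + 0 → 7
gcd(7, 7084): 7084 = 1012·7 + 0 → 7
gcd(7, 58667): 58667 = 8381·7 + 0 → 7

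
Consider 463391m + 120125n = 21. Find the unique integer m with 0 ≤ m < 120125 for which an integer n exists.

98556

Euclid: 463391 = 3·120125 + 103016; 120125 = 1·103016 + 17109; 103016 = 6·17109 + 362; 17109 = 47·362 + 95; 362 = 3·95 + 77; 95 = 1·77 + 18; 77 = 4·18 + 5; 18 = 3·5 + 3; 5 = 1·3 + 2; 3 = 1·2 + 1; 2 = 2·1 + 0 → gcd = 1; 21 = 1·21.
Back-substitution yields 463391·(-46789) + 120125·(180492) = 1, so one solution is m = -46789·21 = -982569, n = 180492·21 = 3790332.
Solutions in m differ by 120125/1 = 120125; the one in [0, 120125) is -982569 mod 120125 = 98556.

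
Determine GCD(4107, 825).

4107 = 3 · 37²
825 = 3 · 5² · 11
Common: 3 = 3

3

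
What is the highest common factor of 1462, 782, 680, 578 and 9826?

1462 = 2 · 17 · 43; 782 = 2 · 17 · 23; 680 = 2³ · 5 · 17; 578 = 2 · 17²; 9826 = 2 · 17³
gcd takes min exponent of each prime: 2 · 17 = 34

34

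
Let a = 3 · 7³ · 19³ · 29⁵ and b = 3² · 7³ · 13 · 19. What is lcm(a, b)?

5645868701839821

max exponent per prime: 3² · 7³ · 13 · 19³ · 29⁵ = 5645868701839821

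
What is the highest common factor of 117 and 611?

117 = 3² · 13
611 = 13 · 47
Common: 13 = 13

13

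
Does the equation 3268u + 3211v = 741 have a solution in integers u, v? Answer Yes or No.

gcd(3268, 3211): 3268 = 1·3211 + 57; 3211 = 56·57 + 19; 57 = 3·19 + 0 → 19
19 divides 741, so a solution exists.

Yes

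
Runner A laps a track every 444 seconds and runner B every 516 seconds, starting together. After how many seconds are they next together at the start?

19092

gcd first: 516 = 1·444 + 72; 444 = 6·72 + 12; 72 = 6·12 + 0 → gcd = 12
lcm = 444·516/gcd = 229104/12 = 19092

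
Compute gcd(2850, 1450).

50

Euclid: 2850 = 1·1450 + 1400; 1450 = 1·1400 + 50; 1400 = 28·50 + 0. Last nonzero remainder: 50.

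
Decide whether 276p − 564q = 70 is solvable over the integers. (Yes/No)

By Bézout, 276p − 564q = 70 has integer solutions iff gcd(276, 564) | 70.
Euclid: 564 = 2·276 + 12; 276 = 23·12 + 0. gcd = 12; 70 mod 12 = 10. No.

No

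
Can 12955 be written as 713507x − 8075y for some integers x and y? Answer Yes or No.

gcd(713507, 8075): 713507 = 88·8075 + 2907; 8075 = 2·2907 + 2261; 2907 = 1·2261 + 646; 2261 = 3·646 + 323; 646 = 2·323 + 0 → 323
323 does not divide 12955, so a solution does not exist.

No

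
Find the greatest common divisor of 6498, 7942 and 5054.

6498 = 2 · 3² · 19²; 7942 = 2 · 11 · 19²; 5054 = 2 · 7 · 19²
gcd takes min exponent of each prime: 2 · 19² = 722

722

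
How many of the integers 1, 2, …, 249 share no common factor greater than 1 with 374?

108

Prime factors of 374: 2, 11, 17. Count integers ≤ 249 divisible by none of them.
By inclusion–exclusion: 249 − ⌊249/2⌋ − ⌊249/11⌋ − ⌊249/17⌋ + ⌊249/22⌋ + ⌊249/34⌋ + ⌊249/187⌋ − ⌊249/374⌋ = 108.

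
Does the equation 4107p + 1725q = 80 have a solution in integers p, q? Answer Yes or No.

gcd(4107, 1725): 4107 = 2·1725 + 657; 1725 = 2·657 + 411; 657 = 1·411 + 246; 411 = 1·246 + 165; 246 = 1·165 + 81; 165 = 2·81 + 3; 81 = 27·3 + 0 → 3
3 does not divide 80, so a solution does not exist.

No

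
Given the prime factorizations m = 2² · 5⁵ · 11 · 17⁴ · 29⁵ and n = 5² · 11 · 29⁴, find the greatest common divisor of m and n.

194502275

min exponent per shared prime: 5² · 11 · 29⁴ = 194502275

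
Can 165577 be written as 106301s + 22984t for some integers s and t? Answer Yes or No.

gcd(106301, 22984): 106301 = 4·22984 + 14365; 22984 = 1·14365 + 8619; 14365 = 1·8619 + 5746; 8619 = 1·5746 + 2873; 5746 = 2·2873 + 0 → 2873
2873 does not divide 165577, so a solution does not exist.

No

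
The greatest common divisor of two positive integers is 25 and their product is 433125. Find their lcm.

17325

gcd·lcm = product, so lcm = 433125/25 = 17325.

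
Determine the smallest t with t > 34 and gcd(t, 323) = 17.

51

323 = 17·19. Any t with gcd(t, 323) = 17 is a multiple of 17, say 17s, with s coprime to 19.
Need s > 34/17, so s ≥ 3. First s ≥ 3 with gcd(s, 19) = 1 is s = 3. Thus t = 17·3 = 51.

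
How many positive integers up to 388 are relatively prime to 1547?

1547 = 7·13·17. Inclusion–exclusion on these primes:
388 − ⌊388/7⌋ − ⌊388/13⌋ − ⌊388/17⌋ + ⌊388/91⌋ + ⌊388/119⌋ + ⌊388/221⌋ − ⌊388/1547⌋ = 290

290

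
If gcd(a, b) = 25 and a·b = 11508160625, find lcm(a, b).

460326425

For any two positive integers, gcd × lcm equals their product. Hence lcm = 11508160625 / 25 = 460326425.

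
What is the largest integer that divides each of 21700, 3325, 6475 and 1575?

175

21700 = 2² · 5² · 7 · 31; 3325 = 5² · 7 · 19; 6475 = 5² · 7 · 37; 1575 = 3² · 5² · 7
gcd takes min exponent of each prime: 5² · 7 = 175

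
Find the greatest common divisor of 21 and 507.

Euclid: 507 = 24·21 + 3; 21 = 7·3 + 0. Last nonzero remainder: 3.

3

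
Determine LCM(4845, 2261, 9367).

4845 = 3 · 5 · 17 · 19; 2261 = 7 · 17 · 19; 9367 = 17 · 19 · 29
lcm takes max exponent of each prime: 3 · 5 · 7 · 17 · 19 · 29 = 983535

983535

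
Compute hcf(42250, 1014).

Euclid: 42250 = 41·1014 + 676; 1014 = 1·676 + 338; 676 = 2·338 + 0. Last nonzero remainder: 338.

338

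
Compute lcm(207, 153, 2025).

791775

207 = 3² · 23; 153 = 3² · 17; 2025 = 3⁴ · 5²
lcm takes max exponent of each prime: 3⁴ · 5² · 17 · 23 = 791775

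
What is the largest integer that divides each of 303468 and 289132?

4

Euclid: 303468 = 1·289132 + 14336; 289132 = 20·14336 + 2412; 14336 = 5·2412 + 2276; 2412 = 1·2276 + 136; 2276 = 16·136 + 100; 136 = 1·100 + 36; 100 = 2·36 + 28; 36 = 1·28 + 8; 28 = 3·8 + 4; 8 = 2·4 + 0. Last nonzero remainder: 4.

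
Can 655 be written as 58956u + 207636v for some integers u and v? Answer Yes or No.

gcd(58956, 207636): 207636 = 3·58956 + 30768; 58956 = 1·30768 + 28188; 30768 = 1·28188 + 2580; 28188 = 10·2580 + 2388; 2580 = 1·2388 + 192; 2388 = 12·192 + 84; 192 = 2·84 + 24; 84 = 3·24 + 12; 24 = 2·12 + 0 → 12
12 does not divide 655, so a solution does not exist.

No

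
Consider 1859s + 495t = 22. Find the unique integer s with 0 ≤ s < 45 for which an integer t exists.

8

gcd(1859, 495) = 11 (Euclid: 1859 = 3·495 + 374; 495 = 1·374 + 121; 374 = 3·121 + 11; 121 = 11·11 + 0), and 11 | 22.
Extended Euclid: 1859·(4) + 495·(-15) = 11. Scale by 2: s₀ = 8.
General solution s = s₀ + 45k; reducing mod 45 gives s = 8 (and t = -30).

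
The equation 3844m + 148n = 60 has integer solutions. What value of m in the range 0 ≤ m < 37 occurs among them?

22

Reduce mod 148: 3844m ≡ 60 (mod 148). With g = gcd(3844, 148) = 4 dividing 60, divide through: 961m ≡ 15 (mod 37).
Since gcd(961, 37) = 1, m ≡ 15·(961)⁻¹ ≡ 22 (mod 37). Smallest non-negative: 22.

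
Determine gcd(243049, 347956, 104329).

289

gcd(243049, 347956): 347956 = 1·243049 + 104907; 243049 = 2·104907 + 33235; 104907 = 3·33235 + 5202; 33235 = 6·5202 + 2023; 5202 = 2·2023 + 1156; 2023 = 1·1156 + 867; 1156 = 1·867 + 289; 867 = 3·289 + 0 → 289
gcd(289, 104329): 104329 = 361·289 + 0 → 289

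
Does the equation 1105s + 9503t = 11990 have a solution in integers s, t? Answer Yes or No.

By Bézout, 1105s + 9503t = 11990 has integer solutions iff gcd(1105, 9503) | 11990.
Euclid: 9503 = 8·1105 + 663; 1105 = 1·663 + 442; 663 = 1·442 + 221; 442 = 2·221 + 0. gcd = 221; 11990 mod 221 = 56. No.

No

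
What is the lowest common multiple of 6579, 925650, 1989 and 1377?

4656945150

6579 = 3² · 17 · 43; 925650 = 2 · 3² · 5² · 11² · 17; 1989 = 3² · 13 · 17; 1377 = 3⁴ · 17
lcm takes max exponent of each prime: 2 · 3⁴ · 5² · 11² · 13 · 17 · 43 = 4656945150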